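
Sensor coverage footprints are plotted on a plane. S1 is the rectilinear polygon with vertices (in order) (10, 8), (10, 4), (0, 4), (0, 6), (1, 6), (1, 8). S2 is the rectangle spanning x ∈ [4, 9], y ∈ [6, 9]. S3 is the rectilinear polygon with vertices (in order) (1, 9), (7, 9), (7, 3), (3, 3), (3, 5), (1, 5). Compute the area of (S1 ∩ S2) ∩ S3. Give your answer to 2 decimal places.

6.00

The region (S1 ∩ S2) ∩ S3 is the polygon with vertices (4,6), (4,8), (7,8), (7,6).
By the shoelace formula its area is 6.00.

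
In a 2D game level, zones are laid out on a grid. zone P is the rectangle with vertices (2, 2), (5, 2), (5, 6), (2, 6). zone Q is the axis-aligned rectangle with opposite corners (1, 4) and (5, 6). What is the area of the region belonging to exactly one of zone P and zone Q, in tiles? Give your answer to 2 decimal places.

|zone P∩zone Q|: x∈[2,5], y∈[4,6] → 3·2 = 6.
|zone P △ zone Q| = |zone P| + |zone Q| − 2·|zone P∩zone Q| = 12 + 8 − 12 = 8.00.

8.00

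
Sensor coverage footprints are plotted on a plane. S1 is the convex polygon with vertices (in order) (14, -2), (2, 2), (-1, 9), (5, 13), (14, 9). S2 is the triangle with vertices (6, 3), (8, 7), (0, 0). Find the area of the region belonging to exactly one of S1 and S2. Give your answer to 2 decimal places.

|S1| = 148.5, |S2| = 9, |S1∩S2| = 7.6759.
|S1 △ S2| = |S1| + |S2| − 2·|S1∩S2| = 148.5 + 9 − 15.3517 = 142.15.

142.15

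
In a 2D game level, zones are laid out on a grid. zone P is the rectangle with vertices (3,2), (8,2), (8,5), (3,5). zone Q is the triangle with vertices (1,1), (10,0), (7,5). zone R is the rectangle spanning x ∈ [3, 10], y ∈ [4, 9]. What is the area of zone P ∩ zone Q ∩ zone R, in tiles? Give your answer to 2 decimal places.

1.05

The intersection is the polygon with vertices (7,5), (7.6,4), (5.5,4).
By the shoelace formula its area is 1.05.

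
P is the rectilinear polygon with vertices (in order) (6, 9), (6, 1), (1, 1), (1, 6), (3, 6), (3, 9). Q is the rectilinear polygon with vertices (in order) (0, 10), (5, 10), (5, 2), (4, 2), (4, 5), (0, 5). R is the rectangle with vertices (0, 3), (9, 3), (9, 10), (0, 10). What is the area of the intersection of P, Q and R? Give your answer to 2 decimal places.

The intersection is the polygon with vertices (3,6), (3,9), (5,9), (5,3), (4,3), (4,5), (1,5), (1,6).
By the shoelace formula its area is 12.00.

12.00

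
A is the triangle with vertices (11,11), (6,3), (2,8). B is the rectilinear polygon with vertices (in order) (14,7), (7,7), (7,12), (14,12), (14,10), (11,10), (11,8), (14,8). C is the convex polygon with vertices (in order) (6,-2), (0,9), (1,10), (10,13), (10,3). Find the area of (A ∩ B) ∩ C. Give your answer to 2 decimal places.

7.70

The region (A ∩ B) ∩ C is the polygon with vertices (7,7), (7,9.667), (10,10.667), (10,9.4), (8.5,7).
By the shoelace formula its area is 7.70.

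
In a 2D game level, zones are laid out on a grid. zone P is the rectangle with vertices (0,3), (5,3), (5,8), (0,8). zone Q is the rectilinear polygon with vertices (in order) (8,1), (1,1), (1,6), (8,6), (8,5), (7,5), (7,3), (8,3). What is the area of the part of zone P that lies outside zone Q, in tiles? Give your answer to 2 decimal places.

13.00

|zone P| = 25, |zone P∩zone Q| = 12.
|zone P ∖ zone Q| = |zone P| − |zone P∩zone Q| = 25 − 12 = 13.00.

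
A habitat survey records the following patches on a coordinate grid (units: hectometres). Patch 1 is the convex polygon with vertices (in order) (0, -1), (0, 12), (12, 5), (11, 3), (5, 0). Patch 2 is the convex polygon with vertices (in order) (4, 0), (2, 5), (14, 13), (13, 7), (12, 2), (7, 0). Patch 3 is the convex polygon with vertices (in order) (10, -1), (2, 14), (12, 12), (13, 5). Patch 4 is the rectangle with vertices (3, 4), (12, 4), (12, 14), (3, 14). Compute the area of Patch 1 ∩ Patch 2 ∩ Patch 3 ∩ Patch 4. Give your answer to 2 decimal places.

14.57

The intersection is the polygon with vertices (5.541,7.361), (6.667,8.111), (12,5), (11.5,4), (7.333,4).
By the shoelace formula its area is 14.57.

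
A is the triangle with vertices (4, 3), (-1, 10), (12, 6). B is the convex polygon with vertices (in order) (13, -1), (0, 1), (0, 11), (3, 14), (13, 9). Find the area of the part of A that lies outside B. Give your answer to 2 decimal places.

|A| = 35.5, |A∩B| = 34.9538.
|A ∖ B| = |A| − |A∩B| = 35.5 − 34.9538 = 0.55.

0.55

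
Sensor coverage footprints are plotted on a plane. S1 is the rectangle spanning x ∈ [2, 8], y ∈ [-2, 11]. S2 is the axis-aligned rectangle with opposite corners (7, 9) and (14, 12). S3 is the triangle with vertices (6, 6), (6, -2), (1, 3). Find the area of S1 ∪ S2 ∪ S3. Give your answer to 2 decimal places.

By inclusion–exclusion:
Individual areas: |S1| = 78, |S2| = 21, |S3| = 20.
|S1∩S2|: x∈[7,8], y∈[9,11] → 1·2 = 2.
|S1∩S3| = 19.2.
|S2∩S3| = 0.
|S1∩S2∩S3| = 0.
|S1 ∪ S2 ∪ S3| = 119 − 21.2 + 0 = 97.80.

97.80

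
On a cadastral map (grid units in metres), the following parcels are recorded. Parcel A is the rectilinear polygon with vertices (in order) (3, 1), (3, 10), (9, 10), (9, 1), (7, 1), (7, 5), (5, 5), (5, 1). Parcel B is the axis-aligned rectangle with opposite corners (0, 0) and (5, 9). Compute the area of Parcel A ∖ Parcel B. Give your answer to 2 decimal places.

30.00

|Parcel A| = 46, |Parcel A∩Parcel B| = 16.
|Parcel A ∖ Parcel B| = |Parcel A| − |Parcel A∩Parcel B| = 46 − 16 = 30.00.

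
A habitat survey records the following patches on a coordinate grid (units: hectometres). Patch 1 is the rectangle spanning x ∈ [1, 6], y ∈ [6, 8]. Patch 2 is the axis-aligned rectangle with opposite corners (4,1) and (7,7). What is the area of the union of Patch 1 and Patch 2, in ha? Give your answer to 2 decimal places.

By inclusion–exclusion:
Individual areas: |Patch 1| = 10, |Patch 2| = 18.
|Patch 1∩Patch 2|: x∈[4,6], y∈[6,7] → 2·1 = 2.
|Patch 1 ∪ Patch 2| = 28 − 2 = 26.00.

26.00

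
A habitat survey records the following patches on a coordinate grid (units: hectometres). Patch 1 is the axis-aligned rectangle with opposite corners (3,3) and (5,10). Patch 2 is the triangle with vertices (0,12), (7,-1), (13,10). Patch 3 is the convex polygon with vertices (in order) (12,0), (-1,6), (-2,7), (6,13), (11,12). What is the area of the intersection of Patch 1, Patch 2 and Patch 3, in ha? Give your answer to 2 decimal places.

10.76

The intersection is the polygon with vertices (5,10), (5,3.231), (4.63,3.402), (3,6.429), (3,10).
By the shoelace formula its area is 10.76.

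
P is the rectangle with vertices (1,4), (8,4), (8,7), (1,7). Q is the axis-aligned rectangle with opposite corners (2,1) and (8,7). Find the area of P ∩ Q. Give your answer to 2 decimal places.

18.00

|P∩Q|: x∈[2,8], y∈[4,7] → 6·3 = 18.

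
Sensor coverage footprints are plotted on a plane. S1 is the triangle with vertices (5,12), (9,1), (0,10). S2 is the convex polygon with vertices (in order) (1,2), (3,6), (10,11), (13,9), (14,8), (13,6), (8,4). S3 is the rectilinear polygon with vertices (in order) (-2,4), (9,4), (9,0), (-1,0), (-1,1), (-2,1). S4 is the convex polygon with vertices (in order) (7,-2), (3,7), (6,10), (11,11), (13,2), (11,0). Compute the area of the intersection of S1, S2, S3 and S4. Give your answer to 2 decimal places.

The intersection is the polygon with vertices (6,4), (7.909,4), (7.918,3.977), (6.444,3.556).
By the shoelace formula its area is 0.44.

0.44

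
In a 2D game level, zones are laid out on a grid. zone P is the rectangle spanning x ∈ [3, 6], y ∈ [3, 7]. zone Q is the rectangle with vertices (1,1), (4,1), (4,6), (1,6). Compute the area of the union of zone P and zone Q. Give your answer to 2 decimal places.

By inclusion–exclusion:
Individual areas: |zone P| = 12, |zone Q| = 15.
|zone P∩zone Q|: x∈[3,4], y∈[3,6] → 1·3 = 3.
|zone P ∪ zone Q| = 27 − 3 = 24.00.

24.00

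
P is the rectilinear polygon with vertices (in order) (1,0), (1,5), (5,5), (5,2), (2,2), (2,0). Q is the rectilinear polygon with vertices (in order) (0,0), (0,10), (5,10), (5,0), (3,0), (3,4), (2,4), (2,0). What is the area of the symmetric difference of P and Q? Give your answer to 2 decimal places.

36.00

|P| = 14, |Q| = 46, |P∩Q| = 12.
|P △ Q| = |P| + |Q| − 2·|P∩Q| = 14 + 46 − 24 = 36.00.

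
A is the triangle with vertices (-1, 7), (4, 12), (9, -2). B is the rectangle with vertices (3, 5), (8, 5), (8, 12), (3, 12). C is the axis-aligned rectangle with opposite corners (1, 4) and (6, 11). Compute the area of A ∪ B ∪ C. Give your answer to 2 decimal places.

By inclusion–exclusion:
Individual areas: |A| = 47.5, |B| = 35, |C| = 35.
|A∩B| = 15.25.
|A∩C| = 28.4214.
|B∩C|: x∈[3,6], y∈[5,11] → 3·6 = 18.
|A∩B∩C| = 14.2214.
|A ∪ B ∪ C| = 117.5 − 61.6714 + 14.2214 = 70.05.

70.05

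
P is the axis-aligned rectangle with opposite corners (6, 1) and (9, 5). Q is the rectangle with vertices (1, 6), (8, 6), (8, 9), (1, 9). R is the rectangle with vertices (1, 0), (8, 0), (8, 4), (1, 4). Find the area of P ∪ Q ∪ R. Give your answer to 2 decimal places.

By inclusion–exclusion:
Individual areas: |P| = 12, |Q| = 21, |R| = 28.
|P∩Q| = 0 (no overlap).
|P∩R|: x∈[6,8], y∈[1,4] → 2·3 = 6.
|Q∩R| = 0 (no overlap).
|P∩Q∩R| = 0.
|P ∪ Q ∪ R| = 61 − 6 + 0 = 55.00.

55.00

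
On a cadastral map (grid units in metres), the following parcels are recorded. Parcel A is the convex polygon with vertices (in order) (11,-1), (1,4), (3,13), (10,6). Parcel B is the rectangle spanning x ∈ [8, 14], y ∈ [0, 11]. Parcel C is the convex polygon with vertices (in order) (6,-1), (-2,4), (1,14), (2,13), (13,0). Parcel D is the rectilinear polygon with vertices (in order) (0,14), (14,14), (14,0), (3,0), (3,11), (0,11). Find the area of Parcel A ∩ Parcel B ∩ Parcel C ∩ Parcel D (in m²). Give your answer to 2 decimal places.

The intersection is the polygon with vertices (10.422,3.047), (10.857,0), (9,0), (8,0.5), (8,5.909).
By the shoelace formula its area is 11.26.

11.26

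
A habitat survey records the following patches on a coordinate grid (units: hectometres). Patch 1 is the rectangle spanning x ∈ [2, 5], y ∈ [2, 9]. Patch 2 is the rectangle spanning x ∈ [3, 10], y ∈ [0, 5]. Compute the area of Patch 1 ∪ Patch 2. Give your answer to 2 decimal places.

By inclusion–exclusion:
Individual areas: |Patch 1| = 21, |Patch 2| = 35.
|Patch 1∩Patch 2|: x∈[3,5], y∈[2,5] → 2·3 = 6.
|Patch 1 ∪ Patch 2| = 56 − 6 = 50.00.

50.00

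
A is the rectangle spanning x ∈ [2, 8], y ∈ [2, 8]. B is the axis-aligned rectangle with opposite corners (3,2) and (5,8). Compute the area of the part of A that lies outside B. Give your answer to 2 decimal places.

24.00

|A∩B|: x∈[3,5], y∈[2,8] → 2·6 = 12.
|A| = 36.
|A ∖ B| = |A| − |A∩B| = 36 − 12 = 24.00.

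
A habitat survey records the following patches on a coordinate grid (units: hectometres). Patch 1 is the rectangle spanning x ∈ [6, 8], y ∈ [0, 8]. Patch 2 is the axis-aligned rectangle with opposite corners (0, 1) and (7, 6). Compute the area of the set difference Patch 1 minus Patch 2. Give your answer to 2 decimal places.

11.00

|Patch 1∩Patch 2|: x∈[6,7], y∈[1,6] → 1·5 = 5.
|Patch 1| = 16.
|Patch 1 ∖ Patch 2| = |Patch 1| − |Patch 1∩Patch 2| = 16 − 5 = 11.00.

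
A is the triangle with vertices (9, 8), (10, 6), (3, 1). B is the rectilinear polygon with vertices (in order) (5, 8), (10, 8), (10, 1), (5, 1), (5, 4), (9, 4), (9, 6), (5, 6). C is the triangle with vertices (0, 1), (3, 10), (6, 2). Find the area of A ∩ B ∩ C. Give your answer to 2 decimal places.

The intersection is the polygon with vertices (5,3.333), (5.348,3.739), (5.662,2.901), (5,2.429).
By the shoelace formula its area is 0.51.

0.51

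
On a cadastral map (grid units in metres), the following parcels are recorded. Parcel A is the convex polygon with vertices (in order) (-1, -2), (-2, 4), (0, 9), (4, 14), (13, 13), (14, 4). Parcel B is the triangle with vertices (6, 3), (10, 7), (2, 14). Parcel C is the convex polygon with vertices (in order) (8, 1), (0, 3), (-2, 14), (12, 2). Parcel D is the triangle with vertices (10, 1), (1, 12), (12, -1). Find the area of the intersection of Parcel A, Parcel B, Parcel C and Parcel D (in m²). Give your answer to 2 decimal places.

0.63

The intersection is the polygon with vertices (4.029,8.42), (7.417,4.417), (7.3,4.3), (4.109,8.2).
By the shoelace formula its area is 0.63.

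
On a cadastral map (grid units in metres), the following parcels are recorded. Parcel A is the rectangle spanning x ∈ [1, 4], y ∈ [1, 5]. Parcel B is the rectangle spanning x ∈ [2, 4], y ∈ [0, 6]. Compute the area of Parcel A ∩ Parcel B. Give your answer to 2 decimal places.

|Parcel A∩Parcel B|: x∈[2,4], y∈[1,5] → 2·4 = 8.

8.00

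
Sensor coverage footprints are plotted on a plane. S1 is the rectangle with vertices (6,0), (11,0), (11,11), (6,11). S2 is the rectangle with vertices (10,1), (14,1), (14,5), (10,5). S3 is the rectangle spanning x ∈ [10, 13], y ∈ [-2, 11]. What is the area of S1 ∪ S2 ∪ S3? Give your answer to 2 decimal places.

By inclusion–exclusion:
Individual areas: |S1| = 55, |S2| = 16, |S3| = 39.
|S1∩S2|: x∈[10,11], y∈[1,5] → 1·4 = 4.
|S1∩S3|: x∈[10,11], y∈[0,11] → 1·11 = 11.
|S2∩S3|: x∈[10,13], y∈[1,5] → 3·4 = 12.
|S1∩S2∩S3| = 4.
|S1 ∪ S2 ∪ S3| = 110 − 27 + 4 = 87.00.

87.00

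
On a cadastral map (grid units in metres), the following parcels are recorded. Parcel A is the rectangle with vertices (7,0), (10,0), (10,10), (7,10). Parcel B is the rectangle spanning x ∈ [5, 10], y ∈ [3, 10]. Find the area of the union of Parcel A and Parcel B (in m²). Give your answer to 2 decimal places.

By inclusion–exclusion:
Individual areas: |Parcel A| = 30, |Parcel B| = 35.
|Parcel A∩Parcel B|: x∈[7,10], y∈[3,10] → 3·7 = 21.
|Parcel A ∪ Parcel B| = 65 − 21 = 44.00.

44.00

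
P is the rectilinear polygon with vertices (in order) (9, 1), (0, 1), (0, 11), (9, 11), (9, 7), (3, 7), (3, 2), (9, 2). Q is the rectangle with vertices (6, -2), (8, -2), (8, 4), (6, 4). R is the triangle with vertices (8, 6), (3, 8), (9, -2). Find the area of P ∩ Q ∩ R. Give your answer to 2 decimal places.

1.10

The intersection is the polygon with vertices (8,2), (8,1), (7.2,1), (6.6,2).
By the shoelace formula its area is 1.10.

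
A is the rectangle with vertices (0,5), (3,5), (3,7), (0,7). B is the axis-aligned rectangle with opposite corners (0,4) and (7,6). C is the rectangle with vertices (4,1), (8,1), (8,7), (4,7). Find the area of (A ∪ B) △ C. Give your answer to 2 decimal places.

29.00

|A ∪ B| = 17.
|(A ∪ B) ∩ C| = 6.
|(A ∪ B) △ C| = 17 + 24 − 12 = 29.00.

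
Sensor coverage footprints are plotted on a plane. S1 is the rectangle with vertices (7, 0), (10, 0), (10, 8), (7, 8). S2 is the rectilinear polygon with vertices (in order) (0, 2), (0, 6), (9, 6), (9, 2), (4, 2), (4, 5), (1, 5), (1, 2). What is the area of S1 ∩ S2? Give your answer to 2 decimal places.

The intersection is the polygon with vertices (7,6), (9,6), (9,2), (7,2).
By the shoelace formula its area is 8.00.

8.00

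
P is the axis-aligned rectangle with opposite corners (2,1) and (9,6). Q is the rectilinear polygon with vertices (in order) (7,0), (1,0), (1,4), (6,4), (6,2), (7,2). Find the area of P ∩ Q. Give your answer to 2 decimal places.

The intersection is the polygon with vertices (2,1), (2,4), (6,4), (6,2), (7,2), (7,1).
By the shoelace formula its area is 13.00.

13.00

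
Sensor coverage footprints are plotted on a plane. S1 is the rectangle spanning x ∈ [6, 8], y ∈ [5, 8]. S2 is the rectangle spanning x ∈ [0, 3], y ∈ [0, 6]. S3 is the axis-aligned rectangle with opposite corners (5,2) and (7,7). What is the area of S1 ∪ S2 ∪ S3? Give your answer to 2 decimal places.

32.00

By inclusion–exclusion:
Individual areas: |S1| = 6, |S2| = 18, |S3| = 10.
|S1∩S2| = 0 (no overlap).
|S1∩S3|: x∈[6,7], y∈[5,7] → 1·2 = 2.
|S2∩S3| = 0 (no overlap).
|S1∩S2∩S3| = 0.
|S1 ∪ S2 ∪ S3| = 34 − 2 + 0 = 32.00.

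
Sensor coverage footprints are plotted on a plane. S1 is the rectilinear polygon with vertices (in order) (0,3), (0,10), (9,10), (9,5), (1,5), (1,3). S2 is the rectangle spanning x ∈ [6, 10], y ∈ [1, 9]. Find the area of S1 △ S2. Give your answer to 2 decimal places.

55.00

|S1| = 47, |S2| = 32, |S1∩S2| = 12.
|S1 △ S2| = |S1| + |S2| − 2·|S1∩S2| = 47 + 32 − 24 = 55.00.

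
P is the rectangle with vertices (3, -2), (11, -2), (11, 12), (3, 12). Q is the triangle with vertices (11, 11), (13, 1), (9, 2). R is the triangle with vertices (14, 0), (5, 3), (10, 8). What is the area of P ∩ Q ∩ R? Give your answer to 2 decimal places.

The intersection is the polygon with vertices (9,2), (10.231,7.538), (11,6), (11,1.5).
By the shoelace formula its area is 7.58.

7.58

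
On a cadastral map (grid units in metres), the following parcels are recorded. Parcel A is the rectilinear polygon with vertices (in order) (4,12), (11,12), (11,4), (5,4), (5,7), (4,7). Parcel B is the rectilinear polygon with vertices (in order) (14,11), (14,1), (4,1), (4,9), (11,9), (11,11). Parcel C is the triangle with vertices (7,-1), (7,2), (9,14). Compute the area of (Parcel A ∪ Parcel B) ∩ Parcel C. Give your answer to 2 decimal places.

The region (Parcel A ∪ Parcel B) ∩ Parcel C is the polygon with vertices (7,1), (7,2), (8.667,12), (8.733,12), (7.267,1).
By the shoelace formula its area is 2.67.

2.67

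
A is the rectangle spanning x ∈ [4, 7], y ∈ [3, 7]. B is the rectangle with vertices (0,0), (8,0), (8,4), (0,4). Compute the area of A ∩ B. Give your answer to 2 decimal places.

3.00

|A∩B|: x∈[4,7], y∈[3,4] → 3·1 = 3.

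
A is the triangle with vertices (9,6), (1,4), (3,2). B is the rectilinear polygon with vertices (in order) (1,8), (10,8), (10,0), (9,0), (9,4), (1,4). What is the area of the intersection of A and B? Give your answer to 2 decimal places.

5.00

The intersection is the polygon with vertices (9,6), (6,4), (1,4).
By the shoelace formula its area is 5.00.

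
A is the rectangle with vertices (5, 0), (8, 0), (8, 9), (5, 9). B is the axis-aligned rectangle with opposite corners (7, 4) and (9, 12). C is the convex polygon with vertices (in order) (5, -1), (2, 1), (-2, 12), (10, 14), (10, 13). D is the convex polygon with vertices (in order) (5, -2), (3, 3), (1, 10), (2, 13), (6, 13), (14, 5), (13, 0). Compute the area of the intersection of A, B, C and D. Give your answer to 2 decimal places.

3.00

The intersection is the polygon with vertices (7,4.6), (7,9), (8,9), (8,7.4).
By the shoelace formula its area is 3.00.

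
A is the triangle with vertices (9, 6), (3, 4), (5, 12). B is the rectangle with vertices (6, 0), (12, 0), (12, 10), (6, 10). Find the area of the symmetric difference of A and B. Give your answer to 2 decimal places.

65.67

|A| = 22, |B| = 60, |A∩B| = 8.1667.
|A △ B| = |A| + |B| − 2·|A∩B| = 22 + 60 − 16.3333 = 65.67.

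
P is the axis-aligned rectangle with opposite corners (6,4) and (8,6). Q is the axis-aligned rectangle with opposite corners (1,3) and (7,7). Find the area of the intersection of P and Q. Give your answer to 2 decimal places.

2.00

|P∩Q|: x∈[6,7], y∈[4,6] → 1·2 = 2.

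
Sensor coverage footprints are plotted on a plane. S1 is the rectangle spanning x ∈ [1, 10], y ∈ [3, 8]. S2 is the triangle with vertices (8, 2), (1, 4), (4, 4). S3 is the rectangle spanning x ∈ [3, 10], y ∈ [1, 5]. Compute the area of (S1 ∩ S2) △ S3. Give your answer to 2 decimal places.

26.89

|S1 ∩ S2| = 2.25.
|(S1 ∩ S2) ∩ S3| = 1.6786.
|(S1 ∩ S2) △ S3| = 2.25 + 28 − 3.3571 = 26.89.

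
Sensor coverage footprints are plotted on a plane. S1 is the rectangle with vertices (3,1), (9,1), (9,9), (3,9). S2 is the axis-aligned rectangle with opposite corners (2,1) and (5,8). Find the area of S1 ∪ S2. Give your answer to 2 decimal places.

55.00

By inclusion–exclusion:
Individual areas: |S1| = 48, |S2| = 21.
|S1∩S2|: x∈[3,5], y∈[1,8] → 2·7 = 14.
|S1 ∪ S2| = 69 − 14 = 55.00.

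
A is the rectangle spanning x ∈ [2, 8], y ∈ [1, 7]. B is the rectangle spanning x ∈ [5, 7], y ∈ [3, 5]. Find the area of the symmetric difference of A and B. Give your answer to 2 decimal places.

32.00

|A∩B|: x∈[5,7], y∈[3,5] → 2·2 = 4.
|A △ B| = |A| + |B| − 2·|A∩B| = 36 + 4 − 8 = 32.00.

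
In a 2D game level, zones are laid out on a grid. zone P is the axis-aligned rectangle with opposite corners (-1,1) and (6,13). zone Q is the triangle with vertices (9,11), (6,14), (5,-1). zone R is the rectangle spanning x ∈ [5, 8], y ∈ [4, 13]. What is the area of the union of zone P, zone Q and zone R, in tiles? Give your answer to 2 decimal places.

By inclusion–exclusion:
Individual areas: |zone P| = 84, |zone Q| = 24, |zone R| = 27.
|zone P∩zone Q| = 5.4333.
|zone P∩zone R|: x∈[5,6], y∈[4,13] → 1·9 = 9.
|zone Q∩zone R| = 18.1333.
|zone P∩zone Q∩zone R| = 3.3.
|zone P ∪ zone Q ∪ zone R| = 135 − 32.5667 + 3.3 = 105.73.

105.73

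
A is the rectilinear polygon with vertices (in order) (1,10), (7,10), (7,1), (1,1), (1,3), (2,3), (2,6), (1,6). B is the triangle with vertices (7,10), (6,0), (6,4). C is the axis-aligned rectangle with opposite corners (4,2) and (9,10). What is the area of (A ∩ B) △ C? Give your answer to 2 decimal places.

38.35

|A ∩ B| = 1.95.
|(A ∩ B) ∩ C| = 1.8.
|(A ∩ B) △ C| = 1.95 + 40 − 3.6 = 38.35.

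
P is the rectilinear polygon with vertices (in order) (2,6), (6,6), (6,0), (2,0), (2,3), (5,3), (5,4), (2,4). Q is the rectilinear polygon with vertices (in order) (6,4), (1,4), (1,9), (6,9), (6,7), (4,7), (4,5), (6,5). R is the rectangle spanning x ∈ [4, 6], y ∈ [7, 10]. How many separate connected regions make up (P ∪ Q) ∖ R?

1

(P ∪ Q) ∖ R is a single connected region.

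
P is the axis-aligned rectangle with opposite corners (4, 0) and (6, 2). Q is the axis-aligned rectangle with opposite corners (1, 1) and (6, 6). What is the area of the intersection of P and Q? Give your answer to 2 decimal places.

|P∩Q|: x∈[4,6], y∈[1,2] → 2·1 = 2.

2.00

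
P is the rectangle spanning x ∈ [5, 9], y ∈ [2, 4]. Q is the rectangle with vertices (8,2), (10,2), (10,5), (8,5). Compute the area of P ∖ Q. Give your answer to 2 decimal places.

6.00

|P∩Q|: x∈[8,9], y∈[2,4] → 1·2 = 2.
|P| = 8.
|P ∖ Q| = |P| − |P∩Q| = 8 − 2 = 6.00.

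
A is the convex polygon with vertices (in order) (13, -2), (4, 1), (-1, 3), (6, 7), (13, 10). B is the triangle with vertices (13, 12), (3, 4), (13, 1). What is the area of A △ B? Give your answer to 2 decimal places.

|A| = 89, |B| = 55, |A∩B| = 49.6154.
|A △ B| = |A| + |B| − 2·|A∩B| = 89 + 55 − 99.2308 = 44.77.

44.77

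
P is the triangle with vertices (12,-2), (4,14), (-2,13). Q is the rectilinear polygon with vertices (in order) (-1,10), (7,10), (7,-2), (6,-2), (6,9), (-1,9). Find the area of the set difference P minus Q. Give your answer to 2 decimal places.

|P| = 52, |P∩Q| = 9.8405.
|P ∖ Q| = |P| − |P∩Q| = 52 − 9.8405 = 42.16.

42.16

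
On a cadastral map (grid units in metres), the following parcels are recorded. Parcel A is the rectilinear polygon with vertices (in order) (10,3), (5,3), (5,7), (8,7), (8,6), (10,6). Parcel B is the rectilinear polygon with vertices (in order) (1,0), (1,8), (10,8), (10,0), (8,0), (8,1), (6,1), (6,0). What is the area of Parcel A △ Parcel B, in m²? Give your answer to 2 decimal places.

|Parcel A| = 18, |Parcel B| = 70, |Parcel A∩Parcel B| = 18.
|Parcel A △ Parcel B| = |Parcel A| + |Parcel B| − 2·|Parcel A∩Parcel B| = 18 + 70 − 36 = 52.00.

52.00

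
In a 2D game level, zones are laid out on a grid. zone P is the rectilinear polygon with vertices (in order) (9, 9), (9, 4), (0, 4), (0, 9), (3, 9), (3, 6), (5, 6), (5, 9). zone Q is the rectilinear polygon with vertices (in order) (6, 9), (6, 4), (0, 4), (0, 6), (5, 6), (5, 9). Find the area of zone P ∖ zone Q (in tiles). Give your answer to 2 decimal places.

24.00

|zone P| = 39, |zone P∩zone Q| = 15.
|zone P ∖ zone Q| = |zone P| − |zone P∩zone Q| = 39 − 15 = 24.00.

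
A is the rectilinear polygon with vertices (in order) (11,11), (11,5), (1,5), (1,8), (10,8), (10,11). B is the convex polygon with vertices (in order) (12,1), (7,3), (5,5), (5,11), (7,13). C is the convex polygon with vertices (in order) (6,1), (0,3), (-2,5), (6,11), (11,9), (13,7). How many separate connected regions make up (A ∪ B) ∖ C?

(A ∪ B) ∖ C splits into 5 disjoint pieces (area 0.0476, area 6.4593, area 0.375, area 4.015, area 1.8).

5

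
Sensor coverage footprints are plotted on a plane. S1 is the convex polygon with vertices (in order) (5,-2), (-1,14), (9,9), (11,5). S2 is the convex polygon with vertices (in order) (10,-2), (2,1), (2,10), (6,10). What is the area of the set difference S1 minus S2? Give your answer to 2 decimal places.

36.41

|S1| = 84, |S1∩S2| = 47.5928.
|S1 ∖ S2| = |S1| − |S1∩S2| = 84 − 47.5928 = 36.41.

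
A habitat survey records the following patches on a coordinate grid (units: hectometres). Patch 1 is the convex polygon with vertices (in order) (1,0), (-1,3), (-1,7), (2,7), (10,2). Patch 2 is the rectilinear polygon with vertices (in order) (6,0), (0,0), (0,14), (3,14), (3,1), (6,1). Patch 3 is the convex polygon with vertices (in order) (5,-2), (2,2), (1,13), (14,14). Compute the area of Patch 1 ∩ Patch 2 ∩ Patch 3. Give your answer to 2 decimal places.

The intersection is the polygon with vertices (2,7), (3,6.375), (3,1), (5.5,1), (3.143,0.476), (2,2), (1.546,7).
By the shoelace formula its area is 7.17.

7.17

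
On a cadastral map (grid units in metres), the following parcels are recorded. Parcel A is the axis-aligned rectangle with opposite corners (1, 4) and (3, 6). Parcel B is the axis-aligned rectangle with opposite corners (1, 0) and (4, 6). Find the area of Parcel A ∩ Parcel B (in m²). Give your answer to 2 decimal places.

4.00

|Parcel A∩Parcel B|: x∈[1,3], y∈[4,6] → 2·2 = 4.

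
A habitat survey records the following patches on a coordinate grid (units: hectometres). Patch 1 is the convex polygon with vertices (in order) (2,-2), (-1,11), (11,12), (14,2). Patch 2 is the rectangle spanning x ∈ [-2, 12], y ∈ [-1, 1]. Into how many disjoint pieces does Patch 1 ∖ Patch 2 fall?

Patch 1 ∖ Patch 2 splits into 2 disjoint pieces (area 1.6154, area 130.9615).

2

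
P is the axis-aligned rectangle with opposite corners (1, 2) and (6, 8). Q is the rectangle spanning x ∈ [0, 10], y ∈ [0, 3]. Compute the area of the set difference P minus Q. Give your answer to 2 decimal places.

25.00

|P∩Q|: x∈[1,6], y∈[2,3] → 5·1 = 5.
|P| = 30.
|P ∖ Q| = |P| − |P∩Q| = 30 − 5 = 25.00.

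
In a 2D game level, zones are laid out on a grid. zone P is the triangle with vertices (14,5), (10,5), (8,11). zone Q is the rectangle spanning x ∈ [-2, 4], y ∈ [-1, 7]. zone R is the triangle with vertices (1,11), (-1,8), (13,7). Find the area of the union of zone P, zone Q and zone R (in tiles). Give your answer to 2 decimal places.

80.18

By inclusion–exclusion:
Individual areas: |zone P| = 12, |zone Q| = 48, |zone R| = 22.
|zone P∩zone Q| = 0.
|zone P∩zone R| = 1.8174.
|zone Q∩zone R| = 0.
|zone P∩zone Q∩zone R| = 0.
|zone P ∪ zone Q ∪ zone R| = 82 − 1.8174 + 0 = 80.18.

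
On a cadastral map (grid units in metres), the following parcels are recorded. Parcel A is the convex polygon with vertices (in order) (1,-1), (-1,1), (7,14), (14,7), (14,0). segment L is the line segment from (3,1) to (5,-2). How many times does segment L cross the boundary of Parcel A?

The segment meets the boundary at (4.171,-0.756).

1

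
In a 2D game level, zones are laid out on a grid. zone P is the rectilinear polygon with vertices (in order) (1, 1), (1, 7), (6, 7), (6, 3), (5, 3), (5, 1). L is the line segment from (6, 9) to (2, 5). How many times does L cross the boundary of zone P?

1

The segment meets the boundary at (4,7).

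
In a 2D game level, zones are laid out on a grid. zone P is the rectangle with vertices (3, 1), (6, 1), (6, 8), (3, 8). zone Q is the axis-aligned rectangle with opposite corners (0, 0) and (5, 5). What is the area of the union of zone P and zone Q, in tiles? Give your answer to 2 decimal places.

By inclusion–exclusion:
Individual areas: |zone P| = 21, |zone Q| = 25.
|zone P∩zone Q|: x∈[3,5], y∈[1,5] → 2·4 = 8.
|zone P ∪ zone Q| = 46 − 8 = 38.00.

38.00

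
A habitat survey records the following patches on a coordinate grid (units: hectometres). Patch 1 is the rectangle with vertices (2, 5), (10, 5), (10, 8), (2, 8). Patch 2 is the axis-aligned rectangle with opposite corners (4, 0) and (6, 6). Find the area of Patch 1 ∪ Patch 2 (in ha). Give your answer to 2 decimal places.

By inclusion–exclusion:
Individual areas: |Patch 1| = 24, |Patch 2| = 12.
|Patch 1∩Patch 2|: x∈[4,6], y∈[5,6] → 2·1 = 2.
|Patch 1 ∪ Patch 2| = 36 − 2 = 34.00.

34.00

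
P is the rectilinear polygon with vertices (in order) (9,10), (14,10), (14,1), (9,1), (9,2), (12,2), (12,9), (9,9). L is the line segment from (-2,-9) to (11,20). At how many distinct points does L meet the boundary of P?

The segment lies entirely outside P and never meets its boundary.

0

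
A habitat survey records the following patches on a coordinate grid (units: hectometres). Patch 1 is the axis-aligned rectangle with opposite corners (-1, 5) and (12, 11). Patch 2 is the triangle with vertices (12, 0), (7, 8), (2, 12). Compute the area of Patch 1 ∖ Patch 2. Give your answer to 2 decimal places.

|Patch 1| = 78, |Patch 1∩Patch 2| = 7.1875.
|Patch 1 ∖ Patch 2| = |Patch 1| − |Patch 1∩Patch 2| = 78 − 7.1875 = 70.81.

70.81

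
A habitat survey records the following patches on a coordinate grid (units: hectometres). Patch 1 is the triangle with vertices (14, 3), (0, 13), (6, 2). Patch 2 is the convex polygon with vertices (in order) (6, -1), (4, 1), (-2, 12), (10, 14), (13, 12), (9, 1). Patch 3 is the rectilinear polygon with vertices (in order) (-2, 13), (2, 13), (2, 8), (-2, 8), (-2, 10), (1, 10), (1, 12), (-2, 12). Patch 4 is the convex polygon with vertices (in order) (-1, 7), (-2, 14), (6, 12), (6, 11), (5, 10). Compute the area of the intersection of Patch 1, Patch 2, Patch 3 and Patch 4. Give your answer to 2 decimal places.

The intersection is the polygon with vertices (1,12), (0.545,12), (0.333,12.389), (0.757,12.46), (2,11.571), (2,9.333), (1,11.167).
By the shoelace formula its area is 1.91.

1.91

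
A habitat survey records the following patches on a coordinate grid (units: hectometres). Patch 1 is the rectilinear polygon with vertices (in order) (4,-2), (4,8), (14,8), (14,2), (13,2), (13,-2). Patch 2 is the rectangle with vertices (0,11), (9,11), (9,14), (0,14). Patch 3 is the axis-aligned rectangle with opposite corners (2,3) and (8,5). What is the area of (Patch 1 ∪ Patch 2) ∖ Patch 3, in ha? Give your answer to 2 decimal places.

115.00

|Patch 1 ∪ Patch 2| = 123.
|(Patch 1 ∪ Patch 2) ∩ Patch 3| = 8.
|(Patch 1 ∪ Patch 2) ∖ Patch 3| = 123 − 8 = 115.00.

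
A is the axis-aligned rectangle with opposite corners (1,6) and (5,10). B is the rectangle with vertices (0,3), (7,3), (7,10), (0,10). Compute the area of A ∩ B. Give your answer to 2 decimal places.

16.00

|A∩B|: x∈[1,5], y∈[6,10] → 4·4 = 16.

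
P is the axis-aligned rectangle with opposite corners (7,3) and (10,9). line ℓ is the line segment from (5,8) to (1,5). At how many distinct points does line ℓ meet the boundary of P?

The segment lies entirely outside P and never meets its boundary.

0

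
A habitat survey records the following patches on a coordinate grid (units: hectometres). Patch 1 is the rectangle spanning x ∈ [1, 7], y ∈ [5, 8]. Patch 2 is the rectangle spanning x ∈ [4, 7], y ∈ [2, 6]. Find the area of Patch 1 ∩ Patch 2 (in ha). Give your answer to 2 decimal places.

|Patch 1∩Patch 2|: x∈[4,7], y∈[5,6] → 3·1 = 3.

3.00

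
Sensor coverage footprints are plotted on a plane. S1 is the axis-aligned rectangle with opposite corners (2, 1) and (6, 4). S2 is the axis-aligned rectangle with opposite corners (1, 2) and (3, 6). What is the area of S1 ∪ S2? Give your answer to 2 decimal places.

By inclusion–exclusion:
Individual areas: |S1| = 12, |S2| = 8.
|S1∩S2|: x∈[2,3], y∈[2,4] → 1·2 = 2.
|S1 ∪ S2| = 20 − 2 = 18.00.

18.00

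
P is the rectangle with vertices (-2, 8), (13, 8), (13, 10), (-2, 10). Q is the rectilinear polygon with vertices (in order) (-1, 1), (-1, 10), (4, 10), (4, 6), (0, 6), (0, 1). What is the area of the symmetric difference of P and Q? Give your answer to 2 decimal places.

|P| = 30, |Q| = 25, |P∩Q| = 10.
|P △ Q| = |P| + |Q| − 2·|P∩Q| = 30 + 25 − 20 = 35.00.

35.00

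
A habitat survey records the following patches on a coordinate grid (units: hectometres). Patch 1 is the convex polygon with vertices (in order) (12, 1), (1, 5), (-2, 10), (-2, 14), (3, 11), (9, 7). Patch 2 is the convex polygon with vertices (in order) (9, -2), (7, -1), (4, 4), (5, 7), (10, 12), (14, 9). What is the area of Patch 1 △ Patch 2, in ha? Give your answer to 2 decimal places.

92.85

|Patch 1| = 73, |Patch 2| = 76, |Patch 1∩Patch 2| = 28.0757.
|Patch 1 △ Patch 2| = |Patch 1| + |Patch 2| − 2·|Patch 1∩Patch 2| = 73 + 76 − 56.1513 = 92.85.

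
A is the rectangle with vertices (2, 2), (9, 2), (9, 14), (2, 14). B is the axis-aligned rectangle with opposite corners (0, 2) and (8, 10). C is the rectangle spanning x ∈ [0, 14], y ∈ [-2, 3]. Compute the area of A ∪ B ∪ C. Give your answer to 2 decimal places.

By inclusion–exclusion:
Individual areas: |A| = 84, |B| = 64, |C| = 70.
|A∩B|: x∈[2,8], y∈[2,10] → 6·8 = 48.
|A∩C|: x∈[2,9], y∈[2,3] → 7·1 = 7.
|B∩C|: x∈[0,8], y∈[2,3] → 8·1 = 8.
|A∩B∩C| = 6.
|A ∪ B ∪ C| = 218 − 63 + 6 = 161.00.

161.00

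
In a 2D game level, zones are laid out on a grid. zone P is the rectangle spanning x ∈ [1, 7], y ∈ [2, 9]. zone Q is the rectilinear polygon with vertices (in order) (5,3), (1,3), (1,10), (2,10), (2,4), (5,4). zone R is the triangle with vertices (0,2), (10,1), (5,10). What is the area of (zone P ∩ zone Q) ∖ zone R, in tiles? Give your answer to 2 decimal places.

|zone P ∩ zone Q| = 9.
|(zone P ∩ zone Q) ∩ zone R| = 4.4.
|(zone P ∩ zone Q) ∖ zone R| = 9 − 4.4 = 4.60.

4.60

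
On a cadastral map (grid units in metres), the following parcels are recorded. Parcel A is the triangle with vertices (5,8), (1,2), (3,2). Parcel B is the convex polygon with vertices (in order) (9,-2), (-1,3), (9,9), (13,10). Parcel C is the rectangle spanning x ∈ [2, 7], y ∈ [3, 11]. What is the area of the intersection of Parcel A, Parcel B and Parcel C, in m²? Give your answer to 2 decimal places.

3.40

The intersection is the polygon with vertices (4.417,6.25), (3.333,3), (2,3), (2,3.5), (3.444,5.667).
By the shoelace formula its area is 3.40.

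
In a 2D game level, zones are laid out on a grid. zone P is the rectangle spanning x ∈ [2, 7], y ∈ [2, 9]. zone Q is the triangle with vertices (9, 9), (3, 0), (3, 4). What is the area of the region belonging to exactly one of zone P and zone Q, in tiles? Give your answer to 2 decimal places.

28.33

|zone P| = 35, |zone Q| = 12, |zone P∩zone Q| = 9.3333.
|zone P △ zone Q| = |zone P| + |zone Q| − 2·|zone P∩zone Q| = 35 + 12 − 18.6667 = 28.33.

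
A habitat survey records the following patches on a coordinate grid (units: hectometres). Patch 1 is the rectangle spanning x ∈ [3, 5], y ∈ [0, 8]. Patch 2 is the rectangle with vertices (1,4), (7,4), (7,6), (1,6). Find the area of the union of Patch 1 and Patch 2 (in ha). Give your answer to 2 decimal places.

24.00

By inclusion–exclusion:
Individual areas: |Patch 1| = 16, |Patch 2| = 12.
|Patch 1∩Patch 2|: x∈[3,5], y∈[4,6] → 2·2 = 4.
|Patch 1 ∪ Patch 2| = 28 − 4 = 24.00.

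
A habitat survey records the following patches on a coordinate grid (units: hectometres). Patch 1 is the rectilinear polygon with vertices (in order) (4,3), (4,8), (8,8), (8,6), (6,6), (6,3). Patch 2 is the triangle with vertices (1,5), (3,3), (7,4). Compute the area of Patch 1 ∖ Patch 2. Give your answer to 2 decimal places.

|Patch 1| = 14, |Patch 1∩Patch 2| = 1.6667.
|Patch 1 ∖ Patch 2| = |Patch 1| − |Patch 1∩Patch 2| = 14 − 1.6667 = 12.33.

12.33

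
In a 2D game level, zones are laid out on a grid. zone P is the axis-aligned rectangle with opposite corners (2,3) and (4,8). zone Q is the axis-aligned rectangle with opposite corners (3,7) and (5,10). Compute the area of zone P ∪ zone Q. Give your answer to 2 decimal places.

By inclusion–exclusion:
Individual areas: |zone P| = 10, |zone Q| = 6.
|zone P∩zone Q|: x∈[3,4], y∈[7,8] → 1·1 = 1.
|zone P ∪ zone Q| = 16 − 1 = 15.00.

15.00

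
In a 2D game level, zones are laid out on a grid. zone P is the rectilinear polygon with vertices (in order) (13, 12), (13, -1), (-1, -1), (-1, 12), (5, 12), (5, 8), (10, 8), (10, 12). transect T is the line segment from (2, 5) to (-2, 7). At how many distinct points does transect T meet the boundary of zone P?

The segment meets the boundary at (-1,6.5).

1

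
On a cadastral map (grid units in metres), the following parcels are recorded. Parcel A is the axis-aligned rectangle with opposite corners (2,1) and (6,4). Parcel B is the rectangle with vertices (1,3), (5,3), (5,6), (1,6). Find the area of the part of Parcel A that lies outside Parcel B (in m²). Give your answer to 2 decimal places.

|Parcel A∩Parcel B|: x∈[2,5], y∈[3,4] → 3·1 = 3.
|Parcel A| = 12.
|Parcel A ∖ Parcel B| = |Parcel A| − |Parcel A∩Parcel B| = 12 − 3 = 9.00.

9.00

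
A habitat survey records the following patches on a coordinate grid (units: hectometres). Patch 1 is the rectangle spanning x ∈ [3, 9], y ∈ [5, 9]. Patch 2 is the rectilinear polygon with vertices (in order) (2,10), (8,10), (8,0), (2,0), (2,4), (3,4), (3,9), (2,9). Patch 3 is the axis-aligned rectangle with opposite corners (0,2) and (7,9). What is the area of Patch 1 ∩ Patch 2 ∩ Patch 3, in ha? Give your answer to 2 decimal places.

16.00

The intersection is the polygon with vertices (3,5), (3,9), (7,9), (7,5).
By the shoelace formula its area is 16.00.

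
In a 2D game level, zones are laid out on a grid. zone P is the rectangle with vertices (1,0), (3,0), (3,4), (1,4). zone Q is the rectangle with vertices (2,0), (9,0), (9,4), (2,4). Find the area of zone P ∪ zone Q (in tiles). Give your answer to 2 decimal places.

By inclusion–exclusion:
Individual areas: |zone P| = 8, |zone Q| = 28.
|zone P∩zone Q|: x∈[2,3], y∈[0,4] → 1·4 = 4.
|zone P ∪ zone Q| = 36 − 4 = 32.00.

32.00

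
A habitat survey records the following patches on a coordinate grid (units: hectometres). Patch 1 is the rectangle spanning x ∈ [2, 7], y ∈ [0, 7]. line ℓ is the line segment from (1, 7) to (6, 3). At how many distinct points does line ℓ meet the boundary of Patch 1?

1

The segment meets the boundary at (2,6.2).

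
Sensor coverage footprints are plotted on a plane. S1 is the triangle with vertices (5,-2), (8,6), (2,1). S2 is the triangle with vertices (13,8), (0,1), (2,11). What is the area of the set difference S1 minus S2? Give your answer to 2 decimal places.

|S1| = 16.5, |S1∩S2| = 0.7001.
|S1 ∖ S2| = |S1| − |S1∩S2| = 16.5 − 0.7001 = 15.80.

15.80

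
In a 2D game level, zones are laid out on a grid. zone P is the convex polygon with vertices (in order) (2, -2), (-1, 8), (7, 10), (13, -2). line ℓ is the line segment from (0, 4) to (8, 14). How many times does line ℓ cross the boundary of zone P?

The segment meets the boundary at (4.25,9.312), (0.145,4.182).

2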